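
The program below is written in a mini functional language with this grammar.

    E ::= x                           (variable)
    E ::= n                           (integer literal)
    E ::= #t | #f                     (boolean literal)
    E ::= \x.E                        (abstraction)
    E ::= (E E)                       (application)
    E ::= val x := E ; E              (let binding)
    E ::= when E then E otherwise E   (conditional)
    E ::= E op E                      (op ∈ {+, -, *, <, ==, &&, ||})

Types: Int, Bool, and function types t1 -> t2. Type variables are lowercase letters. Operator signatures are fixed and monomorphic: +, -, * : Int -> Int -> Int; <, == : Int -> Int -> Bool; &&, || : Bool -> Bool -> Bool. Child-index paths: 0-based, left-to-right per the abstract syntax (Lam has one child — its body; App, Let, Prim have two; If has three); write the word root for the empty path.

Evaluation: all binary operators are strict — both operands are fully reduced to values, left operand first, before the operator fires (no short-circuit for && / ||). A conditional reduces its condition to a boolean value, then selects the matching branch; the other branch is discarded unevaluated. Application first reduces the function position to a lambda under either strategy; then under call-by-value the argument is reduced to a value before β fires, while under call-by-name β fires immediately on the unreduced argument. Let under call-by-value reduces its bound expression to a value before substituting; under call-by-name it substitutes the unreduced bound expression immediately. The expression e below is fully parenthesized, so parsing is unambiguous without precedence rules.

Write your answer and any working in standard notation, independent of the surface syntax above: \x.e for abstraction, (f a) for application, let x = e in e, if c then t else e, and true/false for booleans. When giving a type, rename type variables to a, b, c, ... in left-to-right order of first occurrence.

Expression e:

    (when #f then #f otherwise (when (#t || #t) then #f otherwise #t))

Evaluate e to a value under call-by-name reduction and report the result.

Derivation:
step 0: (if false then false else (if (true || true) then false else true))
step 1: [if@root] (if (true || true) then false else true)
step 2: [delta@0] (if true then false else true)
step 3: [if@root] false

Answer: false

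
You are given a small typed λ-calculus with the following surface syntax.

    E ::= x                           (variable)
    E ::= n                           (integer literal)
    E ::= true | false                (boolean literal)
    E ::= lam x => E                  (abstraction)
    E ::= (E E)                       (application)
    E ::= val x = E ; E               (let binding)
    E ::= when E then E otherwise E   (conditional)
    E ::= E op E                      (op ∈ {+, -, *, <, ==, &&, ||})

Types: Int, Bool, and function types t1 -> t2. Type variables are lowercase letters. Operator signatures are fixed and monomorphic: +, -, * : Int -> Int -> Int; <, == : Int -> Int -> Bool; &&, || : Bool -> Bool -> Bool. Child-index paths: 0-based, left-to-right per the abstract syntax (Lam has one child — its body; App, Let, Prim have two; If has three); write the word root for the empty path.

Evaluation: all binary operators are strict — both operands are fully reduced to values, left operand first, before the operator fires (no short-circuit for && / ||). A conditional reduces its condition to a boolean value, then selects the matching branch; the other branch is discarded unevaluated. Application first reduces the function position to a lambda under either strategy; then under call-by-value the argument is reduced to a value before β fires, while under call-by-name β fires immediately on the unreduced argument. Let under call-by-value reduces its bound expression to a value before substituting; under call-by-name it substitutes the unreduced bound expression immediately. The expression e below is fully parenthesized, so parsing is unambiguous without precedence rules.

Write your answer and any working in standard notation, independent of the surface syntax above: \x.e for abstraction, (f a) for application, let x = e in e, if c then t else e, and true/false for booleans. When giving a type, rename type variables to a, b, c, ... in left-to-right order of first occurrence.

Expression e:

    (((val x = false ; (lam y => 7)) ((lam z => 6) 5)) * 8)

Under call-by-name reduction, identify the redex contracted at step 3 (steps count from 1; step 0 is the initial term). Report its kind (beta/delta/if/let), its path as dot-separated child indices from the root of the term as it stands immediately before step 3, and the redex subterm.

Working:
step 0: (((let x = false in (\y.7)) ((\z.6) 5)) * 8)
step 1: [let@0.0] (((\y.7) ((\z.6) 5)) * 8)
step 2: [beta@0] (7 * 8)
step 3: [delta@root] 56

Answer: delta at root : (7 * 8)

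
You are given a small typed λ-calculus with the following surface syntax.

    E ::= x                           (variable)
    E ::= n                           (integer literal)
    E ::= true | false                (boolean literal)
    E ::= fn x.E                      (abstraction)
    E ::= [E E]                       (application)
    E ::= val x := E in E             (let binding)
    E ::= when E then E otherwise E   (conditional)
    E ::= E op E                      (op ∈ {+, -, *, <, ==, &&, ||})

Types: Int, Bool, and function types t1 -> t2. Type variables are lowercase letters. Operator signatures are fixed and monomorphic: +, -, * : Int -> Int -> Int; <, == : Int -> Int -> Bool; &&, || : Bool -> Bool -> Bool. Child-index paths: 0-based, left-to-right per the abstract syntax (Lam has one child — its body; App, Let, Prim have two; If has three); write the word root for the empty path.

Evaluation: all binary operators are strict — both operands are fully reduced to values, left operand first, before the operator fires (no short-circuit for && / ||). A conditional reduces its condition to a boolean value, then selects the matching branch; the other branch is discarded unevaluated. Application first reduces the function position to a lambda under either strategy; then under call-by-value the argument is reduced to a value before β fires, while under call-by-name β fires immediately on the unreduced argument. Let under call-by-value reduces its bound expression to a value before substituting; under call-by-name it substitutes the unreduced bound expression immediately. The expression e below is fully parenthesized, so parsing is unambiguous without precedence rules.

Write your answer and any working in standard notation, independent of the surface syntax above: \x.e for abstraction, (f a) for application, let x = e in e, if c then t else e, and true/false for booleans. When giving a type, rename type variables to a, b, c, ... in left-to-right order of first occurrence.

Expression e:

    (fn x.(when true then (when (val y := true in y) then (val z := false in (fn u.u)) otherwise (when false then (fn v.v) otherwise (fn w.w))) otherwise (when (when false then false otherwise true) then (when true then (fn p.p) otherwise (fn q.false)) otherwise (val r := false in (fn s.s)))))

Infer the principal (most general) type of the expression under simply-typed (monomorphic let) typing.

Working:
  unify Bool ~ Bool
let y : Bool
y : Bool
  unify Bool ~ Bool
let z : Bool
u : b
\u._ : b -> b
  unify Bool ~ Bool
v : c
\v._ : c -> c
w : d
\w._ : d -> d
  unify c -> c ~ d -> d
  unify c ~ d
  unify d ~ d
  unify b -> b ~ d -> d
  unify b ~ d
  unify d ~ d
  unify Bool ~ Bool
  unify Bool ~ Bool
  unify Bool ~ Bool
  unify Bool ~ Bool
p : e
\p._ : e -> e
\q._ : f -> Bool
  unify e -> e ~ f -> Bool
  unify e ~ f
  unify f ~ Bool
let r : Bool
s : g
\s._ : g -> g
  unify Bool -> Bool ~ g -> g
  unify Bool ~ g
  unify Bool ~ Bool
  unify d -> d ~ Bool -> Bool
  unify d ~ Bool
  unify Bool ~ Bool
\x._ : a -> Bool -> Bool

Answer: a -> Bool -> Bool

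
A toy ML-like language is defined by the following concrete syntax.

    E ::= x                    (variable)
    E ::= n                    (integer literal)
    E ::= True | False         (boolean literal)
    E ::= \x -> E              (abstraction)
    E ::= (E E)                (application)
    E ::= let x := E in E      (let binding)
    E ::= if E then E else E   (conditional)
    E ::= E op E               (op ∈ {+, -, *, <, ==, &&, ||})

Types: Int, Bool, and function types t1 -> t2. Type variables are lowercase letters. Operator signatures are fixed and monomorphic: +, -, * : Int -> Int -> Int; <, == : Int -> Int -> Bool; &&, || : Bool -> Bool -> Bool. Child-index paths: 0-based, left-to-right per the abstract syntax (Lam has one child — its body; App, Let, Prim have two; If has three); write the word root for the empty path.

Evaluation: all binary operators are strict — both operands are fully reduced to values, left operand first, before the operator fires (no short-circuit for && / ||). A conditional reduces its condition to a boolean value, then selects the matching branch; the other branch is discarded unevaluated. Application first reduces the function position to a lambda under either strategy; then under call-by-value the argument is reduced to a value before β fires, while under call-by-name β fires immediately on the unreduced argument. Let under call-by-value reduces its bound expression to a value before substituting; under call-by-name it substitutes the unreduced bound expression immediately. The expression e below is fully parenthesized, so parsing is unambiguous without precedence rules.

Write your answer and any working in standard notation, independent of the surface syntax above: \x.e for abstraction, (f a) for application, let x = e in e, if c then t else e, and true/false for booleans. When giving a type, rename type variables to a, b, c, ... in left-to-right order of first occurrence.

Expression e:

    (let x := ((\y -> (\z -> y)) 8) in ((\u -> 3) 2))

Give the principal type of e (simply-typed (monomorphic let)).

Working:
y : a
\z._ : b -> a
\y._ : a -> b -> a
  unify a -> b -> a ~ Int -> c
  unify a ~ Int
  unify b -> Int ~ c
_ _ : b -> Int
let x : b -> Int
\u._ : d -> Int
  unify d -> Int ~ Int -> e
  unify d ~ Int
  unify Int ~ e
_ _ : Int

Answer: Int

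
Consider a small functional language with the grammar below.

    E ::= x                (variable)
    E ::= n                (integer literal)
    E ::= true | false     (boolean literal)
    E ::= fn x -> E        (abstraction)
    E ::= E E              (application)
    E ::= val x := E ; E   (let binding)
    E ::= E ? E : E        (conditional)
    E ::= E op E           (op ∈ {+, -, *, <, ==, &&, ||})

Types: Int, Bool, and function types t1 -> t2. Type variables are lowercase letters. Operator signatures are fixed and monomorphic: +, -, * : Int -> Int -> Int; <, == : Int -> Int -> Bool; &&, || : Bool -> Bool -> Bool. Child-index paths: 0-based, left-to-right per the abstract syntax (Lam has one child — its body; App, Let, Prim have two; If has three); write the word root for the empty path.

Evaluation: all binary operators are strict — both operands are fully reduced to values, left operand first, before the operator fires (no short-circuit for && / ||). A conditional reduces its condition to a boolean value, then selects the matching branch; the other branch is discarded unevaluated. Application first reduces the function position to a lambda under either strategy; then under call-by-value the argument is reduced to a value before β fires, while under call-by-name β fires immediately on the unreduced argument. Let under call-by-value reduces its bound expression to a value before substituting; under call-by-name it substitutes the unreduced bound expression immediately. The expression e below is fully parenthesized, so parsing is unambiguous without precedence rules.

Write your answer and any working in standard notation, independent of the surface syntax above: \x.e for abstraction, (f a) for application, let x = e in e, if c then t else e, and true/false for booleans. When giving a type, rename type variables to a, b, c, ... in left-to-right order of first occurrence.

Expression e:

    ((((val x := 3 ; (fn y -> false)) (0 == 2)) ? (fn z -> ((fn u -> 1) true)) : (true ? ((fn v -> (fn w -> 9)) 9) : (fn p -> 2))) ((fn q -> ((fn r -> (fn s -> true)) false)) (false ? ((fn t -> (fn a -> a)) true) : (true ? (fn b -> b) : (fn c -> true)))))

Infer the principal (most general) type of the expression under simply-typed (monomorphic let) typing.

Answer: Int

Working:
let x : Int
\y._ : a -> Bool
  unify Int ~ Int
  unify Int ~ Int
  unify a -> Bool ~ Bool -> b
  unify a ~ Bool
  unify Bool ~ b
_ _ : Bool
  unify Bool ~ Bool
\u._ : d -> Int
  unify d -> Int ~ Bool -> e
  unify d ~ Bool
  unify Int ~ e
_ _ : Int
\z._ : c -> Int
  unify Bool ~ Bool
\w._ : g -> Int
\v._ : f -> g -> Int
  unify f -> g -> Int ~ Int -> h
  unify f ~ Int
  unify g -> Int ~ h
_ _ : g -> Int
\p._ : i -> Int
  unify g -> Int ~ i -> Int
  unify g ~ i
  unify Int ~ Int
  unify c -> Int ~ i -> Int
  unify c ~ i
  unify Int ~ Int
\s._ : l -> Bool
\r._ : k -> l -> Bool
  unify k -> l -> Bool ~ Bool -> m
  unify k ~ Bool
  unify l -> Bool ~ m
_ _ : l -> Bool
\q._ : j -> l -> Bool
  unify Bool ~ Bool
a : o
\a._ : o -> o
\t._ : n -> o -> o
  unify n -> o -> o ~ Bool -> p
  unify n ~ Bool
  unify o -> o ~ p
_ _ : o -> o
  unify Bool ~ Bool
b : q
\b._ : q -> q
\c._ : r -> Bool
  unify q -> q ~ r -> Bool
  unify q ~ r
  unify r ~ Bool
  unify o -> o ~ Bool -> Bool
  unify o ~ Bool
  unify Bool ~ Bool
  unify j -> l -> Bool ~ (Bool -> Bool) -> s
  unify j ~ Bool -> Bool
  unify l -> Bool ~ s
_ _ : l -> Bool
  unify i -> Int ~ (l -> Bool) -> t
  unify i ~ l -> Bool
  unify Int ~ t
_ _ : Int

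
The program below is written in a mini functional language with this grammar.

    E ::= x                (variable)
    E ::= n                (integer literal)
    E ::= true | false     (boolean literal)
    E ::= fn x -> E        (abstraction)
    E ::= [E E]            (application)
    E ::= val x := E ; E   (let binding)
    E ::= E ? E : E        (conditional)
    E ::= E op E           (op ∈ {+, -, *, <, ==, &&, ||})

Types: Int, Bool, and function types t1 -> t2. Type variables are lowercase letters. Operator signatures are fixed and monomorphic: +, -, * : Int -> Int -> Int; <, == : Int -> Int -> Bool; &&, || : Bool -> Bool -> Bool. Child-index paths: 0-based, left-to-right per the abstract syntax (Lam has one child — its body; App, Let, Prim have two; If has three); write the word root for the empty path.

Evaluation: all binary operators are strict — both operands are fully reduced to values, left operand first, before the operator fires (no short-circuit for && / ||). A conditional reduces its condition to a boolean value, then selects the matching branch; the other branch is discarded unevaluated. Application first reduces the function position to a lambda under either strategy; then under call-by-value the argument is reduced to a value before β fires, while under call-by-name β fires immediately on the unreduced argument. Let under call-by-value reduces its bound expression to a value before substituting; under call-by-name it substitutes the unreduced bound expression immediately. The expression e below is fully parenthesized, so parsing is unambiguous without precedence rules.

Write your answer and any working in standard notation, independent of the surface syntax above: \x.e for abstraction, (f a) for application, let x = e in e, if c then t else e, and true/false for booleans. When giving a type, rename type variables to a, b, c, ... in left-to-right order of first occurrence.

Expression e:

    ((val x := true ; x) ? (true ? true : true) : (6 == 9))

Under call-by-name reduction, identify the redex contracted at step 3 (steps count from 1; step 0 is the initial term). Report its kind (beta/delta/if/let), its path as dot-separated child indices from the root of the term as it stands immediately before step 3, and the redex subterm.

Answer: if at root : (if true then true else true)

Derivation:
step 0: (if (let x = true in x) then (if true then true else true) else (6 == 9))
step 1: [let@0] (if true then (if true then true else true) else (6 == 9))
step 2: [if@root] (if true then true else true)
step 3: [if@root] true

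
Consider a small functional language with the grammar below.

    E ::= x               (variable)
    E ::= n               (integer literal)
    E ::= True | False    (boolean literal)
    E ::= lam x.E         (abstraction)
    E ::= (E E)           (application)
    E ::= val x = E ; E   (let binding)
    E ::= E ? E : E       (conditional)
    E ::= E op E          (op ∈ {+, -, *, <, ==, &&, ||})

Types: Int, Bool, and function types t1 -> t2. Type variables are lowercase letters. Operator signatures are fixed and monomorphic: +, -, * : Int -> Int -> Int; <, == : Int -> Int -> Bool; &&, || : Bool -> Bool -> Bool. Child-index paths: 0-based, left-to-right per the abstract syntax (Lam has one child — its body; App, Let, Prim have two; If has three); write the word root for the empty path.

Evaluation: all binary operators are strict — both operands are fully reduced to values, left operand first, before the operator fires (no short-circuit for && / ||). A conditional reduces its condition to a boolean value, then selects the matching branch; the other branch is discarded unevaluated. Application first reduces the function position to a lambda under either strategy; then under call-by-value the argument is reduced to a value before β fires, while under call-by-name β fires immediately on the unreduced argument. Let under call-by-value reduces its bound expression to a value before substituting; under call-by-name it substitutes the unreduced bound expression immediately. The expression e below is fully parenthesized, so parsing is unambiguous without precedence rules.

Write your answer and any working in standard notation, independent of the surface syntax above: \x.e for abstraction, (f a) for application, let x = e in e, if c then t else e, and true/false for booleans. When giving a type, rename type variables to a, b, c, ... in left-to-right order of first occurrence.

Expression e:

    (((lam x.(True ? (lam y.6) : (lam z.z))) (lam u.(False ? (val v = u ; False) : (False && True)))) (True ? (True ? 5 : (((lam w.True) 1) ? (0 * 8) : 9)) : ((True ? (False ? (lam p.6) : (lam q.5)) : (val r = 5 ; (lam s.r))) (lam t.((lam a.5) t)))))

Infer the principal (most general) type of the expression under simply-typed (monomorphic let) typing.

Answer: Int

Working:
  unify Bool ~ Bool
\y._ : b -> Int
z : c
\z._ : c -> c
  unify b -> Int ~ c -> c
  unify b ~ c
  unify Int ~ c
\x._ : a -> Int -> Int
  unify Bool ~ Bool
u : d
let v : d
  unify Bool ~ Bool
  unify Bool ~ Bool
  unify Bool ~ Bool
\u._ : d -> Bool
  unify a -> Int -> Int ~ (d -> Bool) -> e
  unify a ~ d -> Bool
  unify Int -> Int ~ e
_ _ : Int -> Int
  unify Bool ~ Bool
  unify Bool ~ Bool
\w._ : f -> Bool
  unify f -> Bool ~ Int -> g
  unify f ~ Int
  unify Bool ~ g
_ _ : Bool
  unify Bool ~ Bool
  unify Int ~ Int
  unify Int ~ Int
  unify Int ~ Int
  unify Int ~ Int
  unify Bool ~ Bool
  unify Bool ~ Bool
\p._ : h -> Int
\q._ : i -> Int
  unify h -> Int ~ i -> Int
  unify h ~ i
  unify Int ~ Int
let r : Int
r : Int
\s._ : j -> Int
  unify i -> Int ~ j -> Int
  unify i ~ j
  unify Int ~ Int
\a._ : l -> Int
t : k
  unify l -> Int ~ k -> m
  unify l ~ k
  unify Int ~ m
_ _ : Int
\t._ : k -> Int
  unify j -> Int ~ (k -> Int) -> n
  unify j ~ k -> Int
  unify Int ~ n
_ _ : Int
  unify Int ~ Int
  unify Int -> Int ~ Int -> o
  unify Int ~ Int
  unify Int ~ o
_ _ : Int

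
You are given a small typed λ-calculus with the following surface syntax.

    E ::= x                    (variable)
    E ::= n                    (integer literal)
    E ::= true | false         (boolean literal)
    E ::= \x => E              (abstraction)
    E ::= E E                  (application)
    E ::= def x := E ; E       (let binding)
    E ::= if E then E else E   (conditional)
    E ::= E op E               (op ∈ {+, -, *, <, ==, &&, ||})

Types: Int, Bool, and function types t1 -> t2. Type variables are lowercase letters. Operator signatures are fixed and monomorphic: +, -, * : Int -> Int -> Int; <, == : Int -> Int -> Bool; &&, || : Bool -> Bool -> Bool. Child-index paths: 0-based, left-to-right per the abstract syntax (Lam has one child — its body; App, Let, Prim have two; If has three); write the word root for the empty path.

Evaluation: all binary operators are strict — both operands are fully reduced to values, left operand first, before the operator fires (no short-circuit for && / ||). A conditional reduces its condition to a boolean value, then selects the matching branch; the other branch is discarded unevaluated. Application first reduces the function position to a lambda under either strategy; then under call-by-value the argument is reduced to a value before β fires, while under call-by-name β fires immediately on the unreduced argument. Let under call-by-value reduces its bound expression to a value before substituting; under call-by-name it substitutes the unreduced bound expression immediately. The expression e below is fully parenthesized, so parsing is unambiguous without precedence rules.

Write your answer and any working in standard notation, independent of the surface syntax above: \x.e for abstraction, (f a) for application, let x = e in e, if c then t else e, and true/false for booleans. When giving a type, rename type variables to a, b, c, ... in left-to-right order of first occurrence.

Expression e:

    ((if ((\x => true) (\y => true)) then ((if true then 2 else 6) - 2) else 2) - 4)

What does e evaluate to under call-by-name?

Answer: -4

Working:
step 0: ((if ((\x.true) (\y.true)) then ((if true then 2 else 6) - 2) else 2) - 4)
step 1: [beta@0.0] ((if true then ((if true then 2 else 6) - 2) else 2) - 4)
step 2: [if@0] (((if true then 2 else 6) - 2) - 4)
step 3: [if@0.0] ((2 - 2) - 4)
step 4: [delta@0] (0 - 4)
step 5: [delta@root] -4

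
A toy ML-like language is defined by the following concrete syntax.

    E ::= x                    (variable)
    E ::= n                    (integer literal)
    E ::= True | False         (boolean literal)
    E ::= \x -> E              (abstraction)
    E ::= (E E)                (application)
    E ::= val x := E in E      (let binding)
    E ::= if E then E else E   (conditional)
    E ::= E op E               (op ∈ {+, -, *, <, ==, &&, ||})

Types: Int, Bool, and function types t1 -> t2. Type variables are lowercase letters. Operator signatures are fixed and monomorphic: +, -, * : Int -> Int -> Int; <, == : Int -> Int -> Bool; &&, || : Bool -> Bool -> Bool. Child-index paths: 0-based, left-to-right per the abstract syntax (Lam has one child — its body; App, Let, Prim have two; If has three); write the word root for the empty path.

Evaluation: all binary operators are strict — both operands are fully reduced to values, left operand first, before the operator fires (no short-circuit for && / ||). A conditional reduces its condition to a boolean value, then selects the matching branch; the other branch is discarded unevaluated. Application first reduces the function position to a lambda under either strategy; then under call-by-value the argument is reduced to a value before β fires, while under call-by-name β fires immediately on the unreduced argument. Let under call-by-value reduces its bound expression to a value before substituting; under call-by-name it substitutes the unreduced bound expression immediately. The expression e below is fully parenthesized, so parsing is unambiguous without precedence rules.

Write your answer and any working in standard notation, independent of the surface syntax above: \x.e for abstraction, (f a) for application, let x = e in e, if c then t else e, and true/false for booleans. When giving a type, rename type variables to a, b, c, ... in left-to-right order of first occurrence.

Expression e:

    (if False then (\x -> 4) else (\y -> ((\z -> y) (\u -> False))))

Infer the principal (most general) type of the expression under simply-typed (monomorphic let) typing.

Derivation:
  unify Bool ~ Bool
\x._ : a -> Int
y : b
\z._ : c -> b
\u._ : d -> Bool
  unify c -> b ~ (d -> Bool) -> e
  unify c ~ d -> Bool
  unify b ~ e
_ _ : e
\y._ : e -> e
  unify a -> Int ~ e -> e
  unify a ~ e
  unify Int ~ e

Answer: Int -> Int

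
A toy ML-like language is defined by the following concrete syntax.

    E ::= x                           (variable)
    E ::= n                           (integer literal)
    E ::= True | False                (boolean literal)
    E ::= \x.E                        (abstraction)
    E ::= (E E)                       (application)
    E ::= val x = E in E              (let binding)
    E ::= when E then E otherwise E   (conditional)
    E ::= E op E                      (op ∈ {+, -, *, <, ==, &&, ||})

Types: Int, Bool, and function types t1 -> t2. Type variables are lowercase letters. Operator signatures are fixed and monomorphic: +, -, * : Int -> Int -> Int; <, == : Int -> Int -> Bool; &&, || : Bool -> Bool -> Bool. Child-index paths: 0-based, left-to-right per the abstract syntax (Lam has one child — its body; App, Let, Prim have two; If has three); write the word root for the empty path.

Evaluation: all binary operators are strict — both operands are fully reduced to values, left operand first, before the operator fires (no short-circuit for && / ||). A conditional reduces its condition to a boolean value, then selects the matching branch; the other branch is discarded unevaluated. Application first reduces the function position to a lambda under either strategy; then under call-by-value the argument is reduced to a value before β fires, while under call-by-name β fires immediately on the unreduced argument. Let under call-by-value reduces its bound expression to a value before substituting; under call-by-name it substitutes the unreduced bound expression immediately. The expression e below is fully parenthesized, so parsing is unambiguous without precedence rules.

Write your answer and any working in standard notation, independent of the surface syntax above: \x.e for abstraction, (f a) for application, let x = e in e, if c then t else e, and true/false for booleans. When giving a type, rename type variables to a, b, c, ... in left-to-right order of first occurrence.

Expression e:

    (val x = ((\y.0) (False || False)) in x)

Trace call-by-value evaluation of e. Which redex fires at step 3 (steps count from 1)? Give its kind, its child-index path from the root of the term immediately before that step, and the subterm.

Answer: let at root : (let x = 0 in x)

Working:
step 0: (let x = ((\y.0) (false || false)) in x)
step 1: [delta@0.1] (let x = ((\y.0) false) in x)
step 2: [beta@0] (let x = 0 in x)
step 3: [let@root] 0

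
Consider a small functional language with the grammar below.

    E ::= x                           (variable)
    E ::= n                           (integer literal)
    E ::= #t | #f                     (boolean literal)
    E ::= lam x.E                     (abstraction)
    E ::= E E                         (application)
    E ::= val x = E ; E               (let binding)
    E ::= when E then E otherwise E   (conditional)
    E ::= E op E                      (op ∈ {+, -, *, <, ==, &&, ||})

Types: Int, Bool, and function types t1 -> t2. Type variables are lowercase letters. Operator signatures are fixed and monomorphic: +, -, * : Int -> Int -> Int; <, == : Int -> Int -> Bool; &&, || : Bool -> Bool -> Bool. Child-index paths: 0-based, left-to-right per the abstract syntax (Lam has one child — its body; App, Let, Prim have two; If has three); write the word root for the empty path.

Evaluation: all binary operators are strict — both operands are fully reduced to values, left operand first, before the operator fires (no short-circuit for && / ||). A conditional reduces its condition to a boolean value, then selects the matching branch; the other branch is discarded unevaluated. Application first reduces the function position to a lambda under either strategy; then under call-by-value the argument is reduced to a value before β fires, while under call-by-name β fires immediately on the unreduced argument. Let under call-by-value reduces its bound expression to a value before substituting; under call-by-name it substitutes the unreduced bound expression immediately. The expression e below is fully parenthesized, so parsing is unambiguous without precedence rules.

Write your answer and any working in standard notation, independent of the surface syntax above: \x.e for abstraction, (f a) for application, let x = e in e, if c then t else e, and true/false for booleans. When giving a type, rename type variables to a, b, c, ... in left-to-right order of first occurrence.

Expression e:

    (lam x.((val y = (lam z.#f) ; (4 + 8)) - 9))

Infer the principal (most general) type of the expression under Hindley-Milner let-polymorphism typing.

Derivation:
\z._ : b -> Bool
let y : forall. b -> Bool
  unify Int ~ Int
  unify Int ~ Int
  unify Int ~ Int
  unify Int ~ Int
\x._ : a -> Int

Answer: a -> Int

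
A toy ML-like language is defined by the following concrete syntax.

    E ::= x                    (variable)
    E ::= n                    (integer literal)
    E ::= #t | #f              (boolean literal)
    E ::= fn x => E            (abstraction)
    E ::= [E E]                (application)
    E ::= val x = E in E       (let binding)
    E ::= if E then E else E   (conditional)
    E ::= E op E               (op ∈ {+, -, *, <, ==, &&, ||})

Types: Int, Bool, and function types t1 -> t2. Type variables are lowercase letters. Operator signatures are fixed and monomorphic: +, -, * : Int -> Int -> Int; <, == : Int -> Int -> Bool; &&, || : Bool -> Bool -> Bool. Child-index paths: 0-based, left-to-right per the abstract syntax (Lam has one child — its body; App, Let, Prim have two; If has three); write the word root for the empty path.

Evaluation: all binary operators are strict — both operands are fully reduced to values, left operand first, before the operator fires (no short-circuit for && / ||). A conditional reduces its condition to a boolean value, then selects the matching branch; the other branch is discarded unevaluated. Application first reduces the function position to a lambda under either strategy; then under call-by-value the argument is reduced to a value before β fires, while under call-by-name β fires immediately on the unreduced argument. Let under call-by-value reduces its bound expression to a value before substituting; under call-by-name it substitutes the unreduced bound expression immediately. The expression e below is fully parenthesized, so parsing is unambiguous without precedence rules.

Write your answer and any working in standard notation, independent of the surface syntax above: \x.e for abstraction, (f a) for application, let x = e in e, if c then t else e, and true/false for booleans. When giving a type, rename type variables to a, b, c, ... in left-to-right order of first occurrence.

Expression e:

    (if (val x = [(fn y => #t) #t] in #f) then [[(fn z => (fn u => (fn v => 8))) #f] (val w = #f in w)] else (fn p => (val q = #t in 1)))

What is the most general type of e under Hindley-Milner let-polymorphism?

Answer: a -> Int

Trace:
\y._ : a -> Bool
  unify a -> Bool ~ Bool -> b
  unify a ~ Bool
  unify Bool ~ b
_ _ : Bool
let x : Bool
  unify Bool ~ Bool
\v._ : e -> Int
\u._ : d -> e -> Int
\z._ : c -> d -> e -> Int
  unify c -> d -> e -> Int ~ Bool -> f
  unify c ~ Bool
  unify d -> e -> Int ~ f
_ _ : d -> e -> Int
let w : Bool
w : Bool
  unify d -> e -> Int ~ Bool -> g
  unify d ~ Bool
  unify e -> Int ~ g
_ _ : e -> Int
let q : Bool
\p._ : h -> Int
  unify e -> Int ~ h -> Int
  unify e ~ h
  unify Int ~ Int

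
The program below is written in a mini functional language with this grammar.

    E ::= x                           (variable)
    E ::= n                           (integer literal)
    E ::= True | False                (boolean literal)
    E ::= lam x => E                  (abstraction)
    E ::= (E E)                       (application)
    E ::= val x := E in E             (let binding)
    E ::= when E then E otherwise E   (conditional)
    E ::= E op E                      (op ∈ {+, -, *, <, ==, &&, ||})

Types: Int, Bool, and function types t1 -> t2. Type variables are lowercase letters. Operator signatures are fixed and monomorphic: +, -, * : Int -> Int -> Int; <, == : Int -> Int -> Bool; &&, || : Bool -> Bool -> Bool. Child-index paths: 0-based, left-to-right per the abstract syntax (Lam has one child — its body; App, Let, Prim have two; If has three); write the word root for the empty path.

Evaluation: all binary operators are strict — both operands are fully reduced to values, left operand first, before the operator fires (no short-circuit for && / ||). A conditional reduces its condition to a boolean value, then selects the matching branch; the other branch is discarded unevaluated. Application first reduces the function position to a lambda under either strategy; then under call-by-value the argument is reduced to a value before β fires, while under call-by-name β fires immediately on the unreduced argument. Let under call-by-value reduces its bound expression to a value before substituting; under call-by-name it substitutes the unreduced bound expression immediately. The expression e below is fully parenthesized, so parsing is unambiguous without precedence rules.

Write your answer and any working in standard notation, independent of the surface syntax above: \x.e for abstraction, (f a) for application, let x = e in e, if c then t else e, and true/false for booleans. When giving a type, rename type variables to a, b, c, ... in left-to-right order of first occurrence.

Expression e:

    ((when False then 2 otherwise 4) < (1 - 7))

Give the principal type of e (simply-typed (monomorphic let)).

Answer: Bool

Working:
  unify Bool ~ Bool
  unify Int ~ Int
  unify Int ~ Int
  unify Int ~ Int
  unify Int ~ Int
  unify Int ~ Int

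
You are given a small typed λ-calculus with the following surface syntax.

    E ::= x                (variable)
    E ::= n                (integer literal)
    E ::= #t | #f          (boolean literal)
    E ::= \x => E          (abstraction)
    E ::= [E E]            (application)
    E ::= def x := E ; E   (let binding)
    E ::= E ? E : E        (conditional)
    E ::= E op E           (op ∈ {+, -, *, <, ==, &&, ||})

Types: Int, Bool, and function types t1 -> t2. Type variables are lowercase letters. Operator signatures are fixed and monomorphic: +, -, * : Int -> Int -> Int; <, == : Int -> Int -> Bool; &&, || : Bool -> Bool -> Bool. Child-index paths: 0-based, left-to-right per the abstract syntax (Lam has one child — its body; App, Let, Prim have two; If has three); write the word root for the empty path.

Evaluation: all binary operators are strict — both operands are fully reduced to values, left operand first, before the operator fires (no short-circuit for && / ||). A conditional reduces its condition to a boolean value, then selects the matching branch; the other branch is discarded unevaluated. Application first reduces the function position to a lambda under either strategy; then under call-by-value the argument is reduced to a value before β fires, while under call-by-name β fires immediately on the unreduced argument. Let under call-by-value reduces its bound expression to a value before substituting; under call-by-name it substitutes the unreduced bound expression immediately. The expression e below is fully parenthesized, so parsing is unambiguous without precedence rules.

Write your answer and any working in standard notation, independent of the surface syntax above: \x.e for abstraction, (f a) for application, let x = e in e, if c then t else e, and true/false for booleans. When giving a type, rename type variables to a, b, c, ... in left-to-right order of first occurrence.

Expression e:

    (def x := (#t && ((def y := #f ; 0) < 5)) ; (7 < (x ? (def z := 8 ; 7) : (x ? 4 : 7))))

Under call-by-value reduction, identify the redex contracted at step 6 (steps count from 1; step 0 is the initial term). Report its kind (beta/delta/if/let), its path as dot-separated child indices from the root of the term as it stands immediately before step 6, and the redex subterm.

Trace:
step 0: (let x = (true && ((let y = false in 0) < 5)) in (7 < (if x then (let z = 8 in 7) else (if x then 4 else 7))))
step 1: [let@0.1.0] (let x = (true && (0 < 5)) in (7 < (if x then (let z = 8 in 7) else (if x then 4 else 7))))
step 2: [delta@0.1] (let x = (true && true) in (7 < (if x then (let z = 8 in 7) else (if x then 4 else 7))))
step 3: [delta@0] (let x = true in (7 < (if x then (let z = 8 in 7) else (if x then 4 else 7))))
step 4: [let@root] (7 < (if true then (let z = 8 in 7) else (if true then 4 else 7)))
step 5: [if@1] (7 < (let z = 8 in 7))
step 6: [let@1] (7 < 7)

Answer: let at 1 : (let z = 8 in 7)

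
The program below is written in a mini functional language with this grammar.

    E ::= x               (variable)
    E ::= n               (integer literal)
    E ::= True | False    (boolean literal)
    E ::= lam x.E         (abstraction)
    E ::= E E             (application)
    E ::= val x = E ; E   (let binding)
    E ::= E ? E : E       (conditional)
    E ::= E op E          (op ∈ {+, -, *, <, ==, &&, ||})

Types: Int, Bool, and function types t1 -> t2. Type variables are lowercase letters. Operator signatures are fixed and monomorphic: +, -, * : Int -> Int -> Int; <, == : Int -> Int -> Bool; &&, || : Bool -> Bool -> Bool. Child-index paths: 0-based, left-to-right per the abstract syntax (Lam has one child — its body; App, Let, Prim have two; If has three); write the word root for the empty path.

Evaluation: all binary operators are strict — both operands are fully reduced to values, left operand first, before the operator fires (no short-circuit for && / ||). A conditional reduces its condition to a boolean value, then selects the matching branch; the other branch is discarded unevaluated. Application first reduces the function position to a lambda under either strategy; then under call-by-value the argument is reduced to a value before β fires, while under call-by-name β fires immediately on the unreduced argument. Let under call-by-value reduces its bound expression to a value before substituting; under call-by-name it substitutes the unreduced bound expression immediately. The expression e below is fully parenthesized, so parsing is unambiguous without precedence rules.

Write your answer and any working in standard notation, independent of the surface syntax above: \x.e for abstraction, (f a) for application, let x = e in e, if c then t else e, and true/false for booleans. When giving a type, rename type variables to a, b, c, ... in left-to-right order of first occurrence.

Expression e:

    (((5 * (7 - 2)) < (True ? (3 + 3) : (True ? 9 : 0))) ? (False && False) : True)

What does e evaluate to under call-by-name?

Answer: true

Trace:
step 0: (if ((5 * (7 - 2)) < (if true then (3 + 3) else (if true then 9 else 0))) then (false && false) else true)
step 1: [delta@0.0.1] (if ((5 * 5) < (if true then (3 + 3) else (if true then 9 else 0))) then (false && false) else true)
step 2: [delta@0.0] (if (25 < (if true then (3 + 3) else (if true then 9 else 0))) then (false && false) else true)
step 3: [if@0.1] (if (25 < (3 + 3)) then (false && false) else true)
step 4: [delta@0.1] (if (25 < 6) then (false && false) else true)
step 5: [delta@0] (if false then (false && false) else true)
step 6: [if@root] true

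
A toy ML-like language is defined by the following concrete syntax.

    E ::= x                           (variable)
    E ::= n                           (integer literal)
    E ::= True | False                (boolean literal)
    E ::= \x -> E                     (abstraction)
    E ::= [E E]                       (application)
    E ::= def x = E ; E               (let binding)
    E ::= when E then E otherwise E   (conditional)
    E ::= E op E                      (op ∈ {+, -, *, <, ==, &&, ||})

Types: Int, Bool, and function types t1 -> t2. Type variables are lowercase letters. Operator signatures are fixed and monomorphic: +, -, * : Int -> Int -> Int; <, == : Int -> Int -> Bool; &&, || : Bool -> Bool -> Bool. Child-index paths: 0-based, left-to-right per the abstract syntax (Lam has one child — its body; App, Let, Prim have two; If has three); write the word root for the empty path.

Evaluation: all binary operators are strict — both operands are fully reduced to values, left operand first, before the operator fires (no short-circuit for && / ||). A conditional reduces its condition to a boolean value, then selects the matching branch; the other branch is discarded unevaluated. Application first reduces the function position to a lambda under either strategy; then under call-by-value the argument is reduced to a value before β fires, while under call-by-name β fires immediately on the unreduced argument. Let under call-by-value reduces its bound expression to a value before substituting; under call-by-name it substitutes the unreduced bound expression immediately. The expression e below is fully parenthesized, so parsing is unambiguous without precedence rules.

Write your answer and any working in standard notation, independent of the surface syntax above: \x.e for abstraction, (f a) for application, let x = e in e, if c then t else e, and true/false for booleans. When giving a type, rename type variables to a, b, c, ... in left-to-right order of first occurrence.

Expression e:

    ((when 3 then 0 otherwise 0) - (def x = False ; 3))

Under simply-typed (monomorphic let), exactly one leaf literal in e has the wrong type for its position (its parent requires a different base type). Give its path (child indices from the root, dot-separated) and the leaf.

Working:
  unify Int ~ Bool
  FAIL: mismatch Int ~ Bool

Answer: 0.0 : 3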